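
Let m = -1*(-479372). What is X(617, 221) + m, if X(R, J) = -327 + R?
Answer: 479662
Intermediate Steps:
m = 479372
X(617, 221) + m = (-327 + 617) + 479372 = 290 + 479372 = 479662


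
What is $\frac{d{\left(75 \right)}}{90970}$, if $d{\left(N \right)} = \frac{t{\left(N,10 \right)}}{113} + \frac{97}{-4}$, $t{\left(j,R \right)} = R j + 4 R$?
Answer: $- \frac{7801}{41118440} \approx -0.00018972$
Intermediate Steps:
$t{\left(j,R \right)} = 4 R + R j$
$d{\left(N \right)} = - \frac{10801}{452} + \frac{10 N}{113}$ ($d{\left(N \right)} = \frac{10 \left(4 + N\right)}{113} + \frac{97}{-4} = \left(40 + 10 N\right) \frac{1}{113} + 97 \left(- \frac{1}{4}\right) = \left(\frac{40}{113} + \frac{10 N}{113}\right) - \frac{97}{4} = - \frac{10801}{452} + \frac{10 N}{113}$)
$\frac{d{\left(75 \right)}}{90970} = \frac{- \frac{10801}{452} + \frac{10}{113} \cdot 75}{90970} = \left(- \frac{10801}{452} + \frac{750}{113}\right) \frac{1}{90970} = \left(- \frac{7801}{452}\right) \frac{1}{90970} = - \frac{7801}{41118440}$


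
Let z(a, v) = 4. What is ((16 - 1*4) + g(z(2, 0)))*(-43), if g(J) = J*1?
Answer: -688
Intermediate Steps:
g(J) = J
((16 - 1*4) + g(z(2, 0)))*(-43) = ((16 - 1*4) + 4)*(-43) = ((16 - 4) + 4)*(-43) = (12 + 4)*(-43) = 16*(-43) = -688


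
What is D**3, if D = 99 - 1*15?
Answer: 592704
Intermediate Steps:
D = 84 (D = 99 - 15 = 84)
D**3 = 84**3 = 592704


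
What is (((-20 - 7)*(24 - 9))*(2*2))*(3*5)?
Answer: -24300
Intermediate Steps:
(((-20 - 7)*(24 - 9))*(2*2))*(3*5) = (-27*15*4)*15 = -405*4*15 = -1620*15 = -24300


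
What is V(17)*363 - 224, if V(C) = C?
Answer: 5947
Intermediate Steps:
V(17)*363 - 224 = 17*363 - 224 = 6171 - 224 = 5947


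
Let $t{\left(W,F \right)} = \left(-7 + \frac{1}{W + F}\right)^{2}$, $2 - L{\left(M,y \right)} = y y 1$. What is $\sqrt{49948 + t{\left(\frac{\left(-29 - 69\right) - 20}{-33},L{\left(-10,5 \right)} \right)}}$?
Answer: $\frac{2 \sqrt{5135778647}}{641} \approx 223.6$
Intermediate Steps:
$L{\left(M,y \right)} = 2 - y^{2}$ ($L{\left(M,y \right)} = 2 - y y 1 = 2 - y^{2} \cdot 1 = 2 - y^{2}$)
$t{\left(W,F \right)} = \left(-7 + \frac{1}{F + W}\right)^{2}$
$\sqrt{49948 + t{\left(\frac{\left(-29 - 69\right) - 20}{-33},L{\left(-10,5 \right)} \right)}} = \sqrt{49948 + \frac{\left(-1 + 7 \left(2 - 5^{2}\right) + 7 \frac{\left(-29 - 69\right) - 20}{-33}\right)^{2}}{\left(\left(2 - 5^{2}\right) + \frac{\left(-29 - 69\right) - 20}{-33}\right)^{2}}} = \sqrt{49948 + \frac{\left(-1 + 7 \left(2 - 25\right) + 7 \left(-98 - 20\right) \left(- \frac{1}{33}\right)\right)^{2}}{\left(\left(2 - 25\right) + \left(-98 - 20\right) \left(- \frac{1}{33}\right)\right)^{2}}} = \sqrt{49948 + \frac{\left(-1 + 7 \left(2 - 25\right) + 7 \left(\left(-118\right) \left(- \frac{1}{33}\right)\right)\right)^{2}}{\left(\left(2 - 25\right) - - \frac{118}{33}\right)^{2}}} = \sqrt{49948 + \frac{\left(-1 + 7 \left(-23\right) + 7 \cdot \frac{118}{33}\right)^{2}}{\left(-23 + \frac{118}{33}\right)^{2}}} = \sqrt{49948 + \frac{\left(-1 - 161 + \frac{826}{33}\right)^{2}}{\frac{410881}{1089}}} = \sqrt{49948 + \frac{1089 \left(- \frac{4520}{33}\right)^{2}}{410881}} = \sqrt{49948 + \frac{1089}{410881} \cdot \frac{20430400}{1089}} = \sqrt{49948 + \frac{20430400}{410881}} = \sqrt{\frac{20543114588}{410881}} = \frac{2 \sqrt{5135778647}}{641}$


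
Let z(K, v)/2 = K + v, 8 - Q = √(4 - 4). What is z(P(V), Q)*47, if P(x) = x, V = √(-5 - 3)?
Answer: 752 + 188*I*√2 ≈ 752.0 + 265.87*I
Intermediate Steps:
V = 2*I*√2 (V = √(-8) = 2*I*√2 ≈ 2.8284*I)
Q = 8 (Q = 8 - √(4 - 4) = 8 - √0 = 8 - 1*0 = 8 + 0 = 8)
z(K, v) = 2*K + 2*v (z(K, v) = 2*(K + v) = 2*K + 2*v)
z(P(V), Q)*47 = (2*(2*I*√2) + 2*8)*47 = (4*I*√2 + 16)*47 = (16 + 4*I*√2)*47 = 752 + 188*I*√2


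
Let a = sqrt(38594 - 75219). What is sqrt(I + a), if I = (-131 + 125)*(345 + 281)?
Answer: sqrt(-3756 + 5*I*sqrt(1465)) ≈ 1.5608 + 61.306*I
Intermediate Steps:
I = -3756 (I = -6*626 = -3756)
a = 5*I*sqrt(1465) (a = sqrt(-36625) = 5*I*sqrt(1465) ≈ 191.38*I)
sqrt(I + a) = sqrt(-3756 + 5*I*sqrt(1465))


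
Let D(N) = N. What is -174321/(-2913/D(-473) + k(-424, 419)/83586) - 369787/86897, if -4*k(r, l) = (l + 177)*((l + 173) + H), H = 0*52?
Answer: -299483762204581372/8766327251849 ≈ -34163.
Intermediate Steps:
H = 0
k(r, l) = -(173 + l)*(177 + l)/4 (k(r, l) = -(l + 177)*((l + 173) + 0)/4 = -(177 + l)*((173 + l) + 0)/4 = -(177 + l)*(173 + l)/4 = -(173 + l)*(177 + l)/4)
-174321/(-2913/D(-473) + k(-424, 419)/83586) - 369787/86897 = -174321/(-2913/(-473) + (-30621/4 - 175/2*419 - ¼*419²)/83586) - 369787/86897 = -174321/(-2913*(-1/473) + (-30621/4 - 73325/2 - ¼*175561)*(1/83586)) - 369787*1/86897 = -174321/(2913/473 + (-30621/4 - 73325/2 - 175561/4)*(1/83586)) - 369787/86897 = -174321/(2913/473 - 88208*1/83586) - 369787/86897 = -174321/(2913/473 - 44104/41793) - 369787/86897 = -174321/100881817/19768089 - 369787/86897 = -174321*19768089/100881817 - 369787/86897 = -3445993042569/100881817 - 369787/86897 = -299483762204581372/8766327251849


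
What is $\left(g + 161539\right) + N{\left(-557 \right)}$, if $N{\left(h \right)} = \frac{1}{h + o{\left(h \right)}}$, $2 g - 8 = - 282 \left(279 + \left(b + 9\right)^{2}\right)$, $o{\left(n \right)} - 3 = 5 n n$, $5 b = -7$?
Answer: $\frac{4421789183761}{38767275} \approx 1.1406 \cdot 10^{5}$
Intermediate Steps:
$b = - \frac{7}{5}$ ($b = \frac{1}{5} \left(-7\right) = - \frac{7}{5} \approx -1.4$)
$o{\left(n \right)} = 3 + 5 n^{2}$ ($o{\left(n \right)} = 3 + 5 n n = 3 + 5 n^{2}$)
$g = - \frac{1186979}{25}$ ($g = 4 + \frac{\left(-282\right) \left(279 + \left(- \frac{7}{5} + 9\right)^{2}\right)}{2} = 4 + \frac{\left(-282\right) \left(279 + \left(\frac{38}{5}\right)^{2}\right)}{2} = 4 + \frac{\left(-282\right) \left(279 + \frac{1444}{25}\right)}{2} = 4 + \frac{\left(-282\right) \frac{8419}{25}}{2} = 4 + \frac{1}{2} \left(- \frac{2374158}{25}\right) = 4 - \frac{1187079}{25} = - \frac{1186979}{25} \approx -47479.0$)
$N{\left(h \right)} = \frac{1}{3 + h + 5 h^{2}}$ ($N{\left(h \right)} = \frac{1}{h + \left(3 + 5 h^{2}\right)} = \frac{1}{3 + h + 5 h^{2}}$)
$\left(g + 161539\right) + N{\left(-557 \right)} = \left(- \frac{1186979}{25} + 161539\right) + \frac{1}{3 - 557 + 5 \left(-557\right)^{2}} = \frac{2851496}{25} + \frac{1}{3 - 557 + 5 \cdot 310249} = \frac{2851496}{25} + \frac{1}{3 - 557 + 1551245} = \frac{2851496}{25} + \frac{1}{1550691} = \frac{4421789183761}{38767275}$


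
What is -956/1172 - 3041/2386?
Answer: -1461267/699098 ≈ -2.0902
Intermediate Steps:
-956/1172 - 3041/2386 = -956*1/1172 - 3041*1/2386 = -239/293 - 3041/2386 = -1461267/699098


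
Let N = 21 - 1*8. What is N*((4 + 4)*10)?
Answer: 1040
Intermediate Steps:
N = 13 (N = 21 - 8 = 13)
N*((4 + 4)*10) = 13*((4 + 4)*10) = 13*(8*10) = 13*80 = 1040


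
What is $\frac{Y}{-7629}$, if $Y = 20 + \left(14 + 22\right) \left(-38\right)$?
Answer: $\frac{1348}{7629} \approx 0.17669$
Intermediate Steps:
$Y = -1348$ ($Y = 20 + 36 \left(-38\right) = 20 - 1368 = -1348$)
$\frac{Y}{-7629} = - \frac{1348}{-7629} = \left(-1348\right) \left(- \frac{1}{7629}\right) = \frac{1348}{7629}$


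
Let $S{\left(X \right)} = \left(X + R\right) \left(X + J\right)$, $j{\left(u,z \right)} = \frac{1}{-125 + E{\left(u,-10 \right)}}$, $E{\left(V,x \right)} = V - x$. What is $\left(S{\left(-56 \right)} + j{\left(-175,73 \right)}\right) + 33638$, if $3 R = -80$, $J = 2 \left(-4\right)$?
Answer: $\frac{33867937}{870} \approx 38929.0$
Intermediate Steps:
$J = -8$
$R = - \frac{80}{3}$ ($R = \frac{1}{3} \left(-80\right) = - \frac{80}{3} \approx -26.667$)
$j{\left(u,z \right)} = \frac{1}{-115 + u}$ ($j{\left(u,z \right)} = \frac{1}{-125 + \left(u - -10\right)} = \frac{1}{-125 + \left(u + 10\right)} = \frac{1}{-125 + \left(10 + u\right)} = \frac{1}{-115 + u}$)
$S{\left(X \right)} = \left(-8 + X\right) \left(- \frac{80}{3} + X\right)$ ($S{\left(X \right)} = \left(X - \frac{80}{3}\right) \left(X - 8\right) = \left(- \frac{80}{3} + X\right) \left(-8 + X\right) = \left(-8 + X\right) \left(- \frac{80}{3} + X\right)$)
$\left(S{\left(-56 \right)} + j{\left(-175,73 \right)}\right) + 33638 = \left(\left(\frac{640}{3} + \left(-56\right)^{2} - - \frac{5824}{3}\right) + \frac{1}{-115 - 175}\right) + 33638 = \left(\left(\frac{640}{3} + 3136 + \frac{5824}{3}\right) + \frac{1}{-290}\right) + 33638 = \left(\frac{15872}{3} - \frac{1}{290}\right) + 33638 = \frac{4602877}{870} + 33638 = \frac{33867937}{870}$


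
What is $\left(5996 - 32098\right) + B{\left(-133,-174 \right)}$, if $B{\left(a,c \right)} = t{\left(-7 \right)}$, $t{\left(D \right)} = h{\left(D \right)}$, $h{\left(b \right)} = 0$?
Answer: $-26102$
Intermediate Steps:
$t{\left(D \right)} = 0$
$B{\left(a,c \right)} = 0$
$\left(5996 - 32098\right) + B{\left(-133,-174 \right)} = \left(5996 - 32098\right) + 0 = -26102 + 0 = -26102$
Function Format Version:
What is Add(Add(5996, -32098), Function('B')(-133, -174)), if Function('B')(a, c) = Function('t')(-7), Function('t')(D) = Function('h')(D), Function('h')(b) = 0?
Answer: -26102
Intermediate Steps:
Function('t')(D) = 0
Function('B')(a, c) = 0
Add(Add(5996, -32098), Function('B')(-133, -174)) = Add(Add(5996, -32098), 0) = Add(-26102, 0) = -26102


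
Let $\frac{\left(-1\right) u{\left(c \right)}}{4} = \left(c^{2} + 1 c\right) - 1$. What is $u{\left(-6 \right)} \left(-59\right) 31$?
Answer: $212164$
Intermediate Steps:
$u{\left(c \right)} = 4 - 4 c - 4 c^{2}$ ($u{\left(c \right)} = - 4 \left(\left(c^{2} + 1 c\right) - 1\right) = - 4 \left(\left(c^{2} + c\right) - 1\right) = - 4 \left(\left(c + c^{2}\right) - 1\right) = - 4 \left(-1 + c + c^{2}\right) = 4 - 4 c - 4 c^{2}$)
$u{\left(-6 \right)} \left(-59\right) 31 = \left(4 - -24 - 4 \left(-6\right)^{2}\right) \left(-59\right) 31 = \left(4 + 24 - 144\right) \left(-59\right) 31 = \left(-116\right) \left(-59\right) 31 = 6844 \cdot 31 = 212164$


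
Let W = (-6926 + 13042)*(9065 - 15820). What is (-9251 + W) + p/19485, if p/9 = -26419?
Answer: -89463955534/2165 ≈ -4.1323e+7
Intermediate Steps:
p = -237771 (p = 9*(-26419) = -237771)
W = -41313580 (W = 6116*(-6755) = -41313580)
(-9251 + W) + p/19485 = (-9251 - 41313580) - 237771/19485 = -41322831 - 237771*1/19485 = -41322831 - 26419/2165 = -89463955534/2165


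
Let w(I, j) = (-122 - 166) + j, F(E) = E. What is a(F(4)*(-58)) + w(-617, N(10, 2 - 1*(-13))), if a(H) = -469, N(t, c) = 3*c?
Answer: -712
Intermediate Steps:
w(I, j) = -288 + j
a(F(4)*(-58)) + w(-617, N(10, 2 - 1*(-13))) = -469 + (-288 + 3*(2 - 1*(-13))) = -469 + (-288 + 3*(2 + 13)) = -469 + (-288 + 3*15) = -469 + (-288 + 45) = -469 - 243 = -712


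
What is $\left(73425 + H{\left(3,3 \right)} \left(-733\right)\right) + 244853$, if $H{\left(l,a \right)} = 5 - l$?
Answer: $316812$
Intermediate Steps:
$\left(73425 + H{\left(3,3 \right)} \left(-733\right)\right) + 244853 = \left(73425 + \left(5 - 3\right) \left(-733\right)\right) + 244853 = \left(73425 + 2 \left(-733\right)\right) + 244853 = \left(73425 - 1466\right) + 244853 = 71959 + 244853 = 316812$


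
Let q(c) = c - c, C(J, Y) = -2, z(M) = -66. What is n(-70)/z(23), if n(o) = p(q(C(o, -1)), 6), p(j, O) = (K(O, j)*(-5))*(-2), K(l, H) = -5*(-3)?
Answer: -25/11 ≈ -2.2727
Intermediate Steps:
K(l, H) = 15
q(c) = 0
p(j, O) = 150 (p(j, O) = (15*(-5))*(-2) = -75*(-2) = 150)
n(o) = 150
n(-70)/z(23) = 150/(-66) = 150*(-1/66) = -25/11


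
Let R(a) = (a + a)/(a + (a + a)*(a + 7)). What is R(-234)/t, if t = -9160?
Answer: 1/2074740 ≈ 4.8199e-7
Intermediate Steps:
R(a) = 2*a/(a + 2*a*(7 + a)) (R(a) = (2*a)/(a + (2*a)*(7 + a)) = (2*a)/(a + 2*a*(7 + a)) = 2*a/(a + 2*a*(7 + a)))
R(-234)/t = (2/(15 + 2*(-234)))/(-9160) = (2/(15 - 468))*(-1/9160) = (2/(-453))*(-1/9160) = (2*(-1/453))*(-1/9160) = -2/453*(-1/9160) = 1/2074740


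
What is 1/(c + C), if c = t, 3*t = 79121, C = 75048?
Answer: 3/304265 ≈ 9.8598e-6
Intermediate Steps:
t = 79121/3 (t = (⅓)*79121 = 79121/3 ≈ 26374.)
c = 79121/3 ≈ 26374.
1/(c + C) = 1/(79121/3 + 75048) = 1/(304265/3) = 3/304265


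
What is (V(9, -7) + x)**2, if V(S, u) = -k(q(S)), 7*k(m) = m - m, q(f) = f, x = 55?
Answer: 3025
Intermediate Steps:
k(m) = 0 (k(m) = (m - m)/7 = (1/7)*0 = 0)
V(S, u) = 0 (V(S, u) = -1*0 = 0)
(V(9, -7) + x)**2 = (0 + 55)**2 = 55**2 = 3025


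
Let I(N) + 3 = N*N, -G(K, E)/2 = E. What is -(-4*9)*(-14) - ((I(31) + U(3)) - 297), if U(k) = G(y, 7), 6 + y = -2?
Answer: -1151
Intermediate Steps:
y = -8 (y = -6 - 2 = -8)
G(K, E) = -2*E
U(k) = -14 (U(k) = -2*7 = -14)
I(N) = -3 + N² (I(N) = -3 + N*N = -3 + N²)
-(-4*9)*(-14) - ((I(31) + U(3)) - 297) = -(-4*9)*(-14) - (((-3 + 31²) - 14) - 297) = -(-36)*(-14) - (((-3 + 961) - 14) - 297) = -1*504 - ((958 - 14) - 297) = -504 - (944 - 297) = -504 - 1*647 = -504 - 647 = -1151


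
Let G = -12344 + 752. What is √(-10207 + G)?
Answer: I*√21799 ≈ 147.64*I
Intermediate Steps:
G = -11592
√(-10207 + G) = √(-10207 - 11592) = √(-21799) = I*√21799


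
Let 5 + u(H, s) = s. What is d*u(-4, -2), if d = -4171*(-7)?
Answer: -204379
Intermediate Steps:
u(H, s) = -5 + s
d = 29197
d*u(-4, -2) = 29197*(-5 - 2) = 29197*(-7) = -204379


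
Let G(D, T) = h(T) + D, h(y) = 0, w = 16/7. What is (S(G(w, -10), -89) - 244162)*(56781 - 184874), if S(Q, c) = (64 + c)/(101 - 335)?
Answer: 7318450475119/234 ≈ 3.1275e+10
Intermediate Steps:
w = 16/7 (w = 16*(⅐) = 16/7 ≈ 2.2857)
G(D, T) = D (G(D, T) = 0 + D = D)
S(Q, c) = -32/117 - c/234 (S(Q, c) = (64 + c)/(-234) = (64 + c)*(-1/234) = -32/117 - c/234)
(S(G(w, -10), -89) - 244162)*(56781 - 184874) = ((-32/117 - 1/234*(-89)) - 244162)*(56781 - 184874) = ((-32/117 + 89/234) - 244162)*(-128093) = (25/234 - 244162)*(-128093) = -57133883/234*(-128093) = 7318450475119/234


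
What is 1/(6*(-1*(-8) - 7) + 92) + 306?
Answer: 29989/98 ≈ 306.01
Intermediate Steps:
1/(6*(-1*(-8) - 7) + 92) + 306 = 1/(6*(8 - 7) + 92) + 306 = 1/(6*1 + 92) + 306 = 1/(6 + 92) + 306 = 1/98 + 306 = 29989/98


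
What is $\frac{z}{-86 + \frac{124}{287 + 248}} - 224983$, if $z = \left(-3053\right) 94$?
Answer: $- \frac{5085017284}{22943} \approx -2.2164 \cdot 10^{5}$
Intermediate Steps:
$z = -286982$
$\frac{z}{-86 + \frac{124}{287 + 248}} - 224983 = - \frac{286982}{-86 + \frac{124}{287 + 248}} - 224983 = - \frac{286982}{-86 + \frac{124}{535}} - 224983 = - \frac{286982}{- \frac{45886}{535}} - 224983 = \left(-286982\right) \left(- \frac{535}{45886}\right) - 224983 = \frac{76767685}{22943} - 224983 = - \frac{5085017284}{22943}$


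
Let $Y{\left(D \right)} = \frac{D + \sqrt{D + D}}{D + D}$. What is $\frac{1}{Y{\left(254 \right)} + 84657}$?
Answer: $\frac{21503005}{1820390645787} - \frac{\sqrt{127}}{1820390645787} \approx 1.1812 \cdot 10^{-5}$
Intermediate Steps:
$Y{\left(D \right)} = \frac{D + \sqrt{2} \sqrt{D}}{2 D}$ ($Y{\left(D \right)} = \frac{D + \sqrt{2 D}}{2 D} = \left(D + \sqrt{2} \sqrt{D}\right) \frac{1}{2 D} = \frac{D + \sqrt{2} \sqrt{D}}{2 D}$)
$\frac{1}{Y{\left(254 \right)} + 84657} = \frac{1}{\left(\frac{1}{2} + \frac{\sqrt{2}}{2 \sqrt{254}}\right) + 84657} = \frac{1}{\left(\frac{1}{2} + \frac{\sqrt{2} \frac{\sqrt{254}}{254}}{2}\right) + 84657} = \frac{1}{\left(\frac{1}{2} + \frac{\sqrt{127}}{254}\right) + 84657} = \frac{1}{\frac{169315}{2} + \frac{\sqrt{127}}{254}}$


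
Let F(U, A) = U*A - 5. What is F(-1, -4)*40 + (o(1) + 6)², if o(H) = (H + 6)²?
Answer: 2985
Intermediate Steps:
o(H) = (6 + H)²
F(U, A) = -5 + A*U (F(U, A) = A*U - 5 = -5 + A*U)
F(-1, -4)*40 + (o(1) + 6)² = (-5 - 4*(-1))*40 + ((6 + 1)² + 6)² = (-5 + 4)*40 + (7² + 6)² = -1*40 + (49 + 6)² = -40 + 55² = -40 + 3025 = 2985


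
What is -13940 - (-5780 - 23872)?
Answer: 15712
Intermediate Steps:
-13940 - (-5780 - 23872) = -13940 - 1*(-29652) = -13940 + 29652 = 15712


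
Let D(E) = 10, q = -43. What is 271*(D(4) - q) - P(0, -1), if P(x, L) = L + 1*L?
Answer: 14365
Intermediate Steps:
P(x, L) = 2*L (P(x, L) = L + L = 2*L)
271*(D(4) - q) - P(0, -1) = 271*(10 - 1*(-43)) - 2*(-1) = 271*(10 + 43) - 1*(-2) = 271*53 + 2 = 14363 + 2 = 14365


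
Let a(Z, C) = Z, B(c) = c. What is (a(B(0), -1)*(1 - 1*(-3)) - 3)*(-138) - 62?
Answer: 352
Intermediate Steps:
(a(B(0), -1)*(1 - 1*(-3)) - 3)*(-138) - 62 = (0*(1 - 1*(-3)) - 3)*(-138) - 62 = (0*(1 + 3) - 3)*(-138) - 62 = (0*4 - 3)*(-138) - 62 = (0 - 3)*(-138) - 62 = -3*(-138) - 62 = 414 - 62 = 352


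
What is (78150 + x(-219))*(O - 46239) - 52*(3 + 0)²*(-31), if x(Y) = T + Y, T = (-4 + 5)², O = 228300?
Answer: 14188392360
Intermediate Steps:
T = 1 (T = 1² = 1)
x(Y) = 1 + Y
(78150 + x(-219))*(O - 46239) - 52*(3 + 0)²*(-31) = (78150 + (1 - 219))*(228300 - 46239) - 52*(3 + 0)²*(-31) = (78150 - 218)*182061 - 52*3²*(-31) = 77932*182061 - 52*9*(-31) = 14188377852 - 468*(-31) = 14188377852 - 1*(-14508) = 14188377852 + 14508 = 14188392360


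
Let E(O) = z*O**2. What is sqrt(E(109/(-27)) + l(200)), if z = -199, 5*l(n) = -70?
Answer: 5*I*sqrt(94981)/27 ≈ 57.072*I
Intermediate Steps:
l(n) = -14 (l(n) = (1/5)*(-70) = -14)
E(O) = -199*O**2
sqrt(E(109/(-27)) + l(200)) = sqrt(-199*(109/(-27))**2 - 14) = sqrt(-199*(109*(-1/27))**2 - 14) = sqrt(-199*(-109/27)**2 - 14) = sqrt(-199*11881/729 - 14) = sqrt(-2364319/729 - 14) = sqrt(-2374525/729) = 5*I*sqrt(94981)/27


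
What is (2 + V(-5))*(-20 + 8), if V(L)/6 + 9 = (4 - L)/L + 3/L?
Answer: 3984/5 ≈ 796.80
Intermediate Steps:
V(L) = -54 + 18/L + 6*(4 - L)/L (V(L) = -54 + 6*((4 - L)/L + 3/L) = -54 + 6*(3/L + (4 - L)/L) = -54 + (18/L + 6*(4 - L)/L) = -54 + 18/L + 6*(4 - L)/L)
(2 + V(-5))*(-20 + 8) = (2 + (-60 + 42/(-5)))*(-20 + 8) = (2 + (-60 + 42*(-⅕)))*(-12) = (2 + (-60 - 42/5))*(-12) = (2 - 342/5)*(-12) = -332/5*(-12) = 3984/5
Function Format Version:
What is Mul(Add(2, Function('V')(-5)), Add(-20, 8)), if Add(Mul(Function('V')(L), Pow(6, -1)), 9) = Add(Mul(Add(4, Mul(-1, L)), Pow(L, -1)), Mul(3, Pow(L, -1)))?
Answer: Rational(3984, 5) ≈ 796.80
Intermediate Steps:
Function('V')(L) = Add(-54, Mul(18, Pow(L, -1)), Mul(6, Pow(L, -1), Add(4, Mul(-1, L)))) (Function('V')(L) = Add(-54, Mul(6, Add(Mul(Add(4, Mul(-1, L)), Pow(L, -1)), Mul(3, Pow(L, -1))))) = Add(-54, Mul(6, Add(Mul(Pow(L, -1), Add(4, Mul(-1, L))), Mul(3, Pow(L, -1))))) = Add(-54, Mul(6, Add(Mul(3, Pow(L, -1)), Mul(Pow(L, -1), Add(4, Mul(-1, L)))))) = Add(-54, Add(Mul(18, Pow(L, -1)), Mul(6, Pow(L, -1), Add(4, Mul(-1, L))))) = Add(-54, Mul(18, Pow(L, -1)), Mul(6, Pow(L, -1), Add(4, Mul(-1, L)))))
Mul(Add(2, Function('V')(-5)), Add(-20, 8)) = Mul(Add(2, Add(-60, Mul(42, Pow(-5, -1)))), Add(-20, 8)) = Mul(Add(2, Add(-60, Mul(42, Rational(-1, 5)))), -12) = Mul(Add(2, Add(-60, Rational(-42, 5))), -12) = Mul(Add(2, Rational(-342, 5)), -12) = Mul(Rational(-332, 5), -12) = Rational(3984, 5)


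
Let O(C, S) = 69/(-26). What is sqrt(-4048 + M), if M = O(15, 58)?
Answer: I*sqrt(2738242)/26 ≈ 63.645*I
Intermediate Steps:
O(C, S) = -69/26 (O(C, S) = 69*(-1/26) = -69/26)
M = -69/26 ≈ -2.6538
sqrt(-4048 + M) = sqrt(-4048 - 69/26) = sqrt(-105317/26) = I*sqrt(2738242)/26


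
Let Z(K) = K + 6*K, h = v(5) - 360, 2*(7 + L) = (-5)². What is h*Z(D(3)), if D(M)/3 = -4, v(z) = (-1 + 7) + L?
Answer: 29274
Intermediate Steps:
L = 11/2 (L = -7 + (½)*(-5)² = -7 + (½)*25 = -7 + 25/2 = 11/2 ≈ 5.5000)
v(z) = 23/2 (v(z) = (-1 + 7) + 11/2 = 6 + 11/2 = 23/2)
D(M) = -12 (D(M) = 3*(-4) = -12)
h = -697/2 (h = 23/2 - 360 = -697/2 ≈ -348.50)
Z(K) = 7*K
h*Z(D(3)) = -4879*(-12)/2 = -697/2*(-84) = 29274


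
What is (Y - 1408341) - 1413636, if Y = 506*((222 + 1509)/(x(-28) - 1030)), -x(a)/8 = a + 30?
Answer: -1476331914/523 ≈ -2.8228e+6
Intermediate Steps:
x(a) = -240 - 8*a (x(a) = -8*(a + 30) = -8*(30 + a) = -240 - 8*a)
Y = -437943/523 (Y = 506*((222 + 1509)/((-240 - 8*(-28)) - 1030)) = 506*(1731/((-240 + 224) - 1030)) = 506*(1731/(-16 - 1030)) = 506*(1731/(-1046)) = 506*(1731*(-1/1046)) = 506*(-1731/1046) = -437943/523 ≈ -837.37)
(Y - 1408341) - 1413636 = (-437943/523 - 1408341) - 1413636 = -737000286/523 - 1413636 = -1476331914/523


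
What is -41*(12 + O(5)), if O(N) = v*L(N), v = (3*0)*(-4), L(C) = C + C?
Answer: -492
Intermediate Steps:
L(C) = 2*C
v = 0 (v = 0*(-4) = 0)
O(N) = 0 (O(N) = 0*(2*N) = 0)
-41*(12 + O(5)) = -41*(12 + 0) = -41*12 = -492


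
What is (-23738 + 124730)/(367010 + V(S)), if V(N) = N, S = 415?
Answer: 33664/122475 ≈ 0.27486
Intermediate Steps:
(-23738 + 124730)/(367010 + V(S)) = (-23738 + 124730)/(367010 + 415) = 100992/367425 = 100992*(1/367425) = 33664/122475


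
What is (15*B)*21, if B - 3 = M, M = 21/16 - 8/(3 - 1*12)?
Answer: 26215/16 ≈ 1638.4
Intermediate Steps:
M = 317/144 (M = 21*(1/16) - 8/(3 - 12) = 21/16 - 8/(-9) = 21/16 - 8*(-⅑) = 21/16 + 8/9 = 317/144 ≈ 2.2014)
B = 749/144 (B = 3 + 317/144 = 749/144 ≈ 5.2014)
(15*B)*21 = (15*(749/144))*21 = (3745/48)*21 = 26215/16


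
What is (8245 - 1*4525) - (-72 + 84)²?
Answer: 3576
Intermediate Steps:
(8245 - 1*4525) - (-72 + 84)² = (8245 - 4525) - 1*12² = 3720 - 1*144 = 3720 - 144 = 3576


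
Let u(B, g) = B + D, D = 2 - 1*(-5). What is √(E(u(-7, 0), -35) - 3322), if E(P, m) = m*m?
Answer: 3*I*√233 ≈ 45.793*I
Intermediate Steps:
D = 7 (D = 2 + 5 = 7)
u(B, g) = 7 + B (u(B, g) = B + 7 = 7 + B)
E(P, m) = m²
√(E(u(-7, 0), -35) - 3322) = √((-35)² - 3322) = √(1225 - 3322) = √(-2097) = 3*I*√233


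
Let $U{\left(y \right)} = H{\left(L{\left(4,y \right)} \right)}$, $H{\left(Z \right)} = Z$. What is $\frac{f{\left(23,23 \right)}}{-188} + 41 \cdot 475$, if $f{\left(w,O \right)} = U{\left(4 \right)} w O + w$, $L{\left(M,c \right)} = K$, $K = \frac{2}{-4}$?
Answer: $\frac{7323083}{376} \approx 19476.0$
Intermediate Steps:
$K = - \frac{1}{2}$ ($K = 2 \left(- \frac{1}{4}\right) = - \frac{1}{2} \approx -0.5$)
$L{\left(M,c \right)} = - \frac{1}{2}$
$U{\left(y \right)} = - \frac{1}{2}$
$f{\left(w,O \right)} = w - \frac{O w}{2}$ ($f{\left(w,O \right)} = - \frac{w}{2} O + w = - \frac{O w}{2} + w = w - \frac{O w}{2}$)
$\frac{f{\left(23,23 \right)}}{-188} + 41 \cdot 475 = \frac{\frac{1}{2} \cdot 23 \left(2 - 23\right)}{-188} + 41 \cdot 475 = \frac{1}{2} \cdot 23 \left(2 - 23\right) \left(- \frac{1}{188}\right) + 19475 = \frac{1}{2} \cdot 23 \left(-21\right) \left(- \frac{1}{188}\right) + 19475 = \left(- \frac{483}{2}\right) \left(- \frac{1}{188}\right) + 19475 = \frac{483}{376} + 19475 = \frac{7323083}{376}$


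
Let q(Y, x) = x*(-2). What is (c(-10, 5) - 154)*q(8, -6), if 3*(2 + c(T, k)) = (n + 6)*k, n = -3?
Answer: -1812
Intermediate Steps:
c(T, k) = -2 + k (c(T, k) = -2 + ((-3 + 6)*k)/3 = -2 + (3*k)/3 = -2 + k)
q(Y, x) = -2*x
(c(-10, 5) - 154)*q(8, -6) = ((-2 + 5) - 154)*(-2*(-6)) = (3 - 154)*12 = -151*12 = -1812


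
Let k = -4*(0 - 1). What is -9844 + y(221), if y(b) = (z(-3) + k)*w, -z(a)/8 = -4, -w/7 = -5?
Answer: -8584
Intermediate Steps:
w = 35 (w = -7*(-5) = 35)
z(a) = 32 (z(a) = -8*(-4) = 32)
k = 4 (k = -4*(-1) = 4)
y(b) = 1260 (y(b) = (32 + 4)*35 = 36*35 = 1260)
-9844 + y(221) = -9844 + 1260 = -8584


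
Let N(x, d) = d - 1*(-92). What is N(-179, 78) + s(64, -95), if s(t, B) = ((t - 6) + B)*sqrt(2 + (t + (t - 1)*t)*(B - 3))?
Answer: 170 - 37*I*sqrt(401406) ≈ 170.0 - 23442.0*I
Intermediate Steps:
N(x, d) = 92 + d (N(x, d) = d + 92 = 92 + d)
s(t, B) = sqrt(2 + (-3 + B)*(t + t*(-1 + t)))*(-6 + B + t) (s(t, B) = ((-6 + t) + B)*sqrt(2 + (t + (-1 + t)*t)*(-3 + B)) = (-6 + B + t)*sqrt(2 + (t + t*(-1 + t))*(-3 + B)) = (-6 + B + t)*sqrt(2 + (-3 + B)*(t + t*(-1 + t))) = sqrt(2 + (-3 + B)*(t + t*(-1 + t)))*(-6 + B + t))
N(-179, 78) + s(64, -95) = (92 + 78) + sqrt(2 - 3*64**2 - 95*64**2)*(-6 - 95 + 64) = 170 + sqrt(2 - 3*4096 - 95*4096)*(-37) = 170 + sqrt(2 - 12288 - 389120)*(-37) = 170 + sqrt(-401406)*(-37) = 170 + (I*sqrt(401406))*(-37) = 170 - 37*I*sqrt(401406)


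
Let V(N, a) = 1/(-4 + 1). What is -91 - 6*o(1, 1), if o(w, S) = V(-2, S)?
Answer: -89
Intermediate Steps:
V(N, a) = -1/3 (V(N, a) = 1/(-3) = -1/3)
o(w, S) = -1/3
-91 - 6*o(1, 1) = -91 - 6*(-1/3) = -91 + 2 = -89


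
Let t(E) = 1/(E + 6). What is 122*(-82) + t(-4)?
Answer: -20007/2 ≈ -10004.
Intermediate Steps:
t(E) = 1/(6 + E)
122*(-82) + t(-4) = 122*(-82) + 1/(6 - 4) = -10004 + 1/2 = -20007/2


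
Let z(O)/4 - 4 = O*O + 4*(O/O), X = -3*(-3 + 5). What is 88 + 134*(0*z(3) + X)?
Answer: -716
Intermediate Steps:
X = -6 (X = -3*2 = -6)
z(O) = 32 + 4*O**2 (z(O) = 16 + 4*(O*O + 4*(O/O)) = 16 + 4*(O**2 + 4*1) = 16 + 4*(O**2 + 4) = 16 + 4*(4 + O**2) = 16 + (16 + 4*O**2) = 32 + 4*O**2)
88 + 134*(0*z(3) + X) = 88 + 134*(0*(32 + 4*3**2) - 6) = 88 + 134*(0*(32 + 4*9) - 6) = 88 + 134*(0*(32 + 36) - 6) = 88 + 134*(0*68 - 6) = 88 + 134*(0 - 6) = 88 + 134*(-6) = 88 - 804 = -716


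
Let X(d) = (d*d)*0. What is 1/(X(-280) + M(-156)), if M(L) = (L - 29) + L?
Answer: -1/341 ≈ -0.0029326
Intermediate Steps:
M(L) = -29 + 2*L (M(L) = (-29 + L) + L = -29 + 2*L)
X(d) = 0 (X(d) = d²*0 = 0)
1/(X(-280) + M(-156)) = 1/(0 + (-29 + 2*(-156))) = 1/(0 + (-29 - 312)) = 1/(0 - 341) = 1/(-341) = -1/341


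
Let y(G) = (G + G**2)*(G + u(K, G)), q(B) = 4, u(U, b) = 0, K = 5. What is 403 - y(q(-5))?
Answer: 323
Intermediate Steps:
y(G) = G*(G + G**2) (y(G) = (G + G**2)*(G + 0) = (G + G**2)*G = G*(G + G**2))
403 - y(q(-5)) = 403 - 4**2*(1 + 4) = 403 - 16*5 = 403 - 1*80 = 403 - 80 = 323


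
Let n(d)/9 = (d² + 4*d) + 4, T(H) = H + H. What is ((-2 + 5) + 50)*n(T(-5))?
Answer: 30528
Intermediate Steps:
T(H) = 2*H
n(d) = 36 + 9*d² + 36*d (n(d) = 9*((d² + 4*d) + 4) = 9*(4 + d² + 4*d) = 36 + 9*d² + 36*d)
((-2 + 5) + 50)*n(T(-5)) = ((-2 + 5) + 50)*(36 + 9*(2*(-5))² + 36*(2*(-5))) = (3 + 50)*(36 + 9*(-10)² + 36*(-10)) = 53*(36 + 9*100 - 360) = 53*(36 + 900 - 360) = 53*576 = 30528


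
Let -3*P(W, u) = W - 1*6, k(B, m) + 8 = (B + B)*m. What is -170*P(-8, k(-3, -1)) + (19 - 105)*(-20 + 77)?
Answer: -17086/3 ≈ -5695.3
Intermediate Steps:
k(B, m) = -8 + 2*B*m (k(B, m) = -8 + (B + B)*m = -8 + (2*B)*m = -8 + 2*B*m)
P(W, u) = 2 - W/3 (P(W, u) = -(W - 1*6)/3 = -(W - 6)/3 = -(-6 + W)/3 = 2 - W/3)
-170*P(-8, k(-3, -1)) + (19 - 105)*(-20 + 77) = -170*(2 - 1/3*(-8)) + (19 - 105)*(-20 + 77) = -170*(2 + 8/3) - 86*57 = -170*14/3 - 4902 = -2380/3 - 4902 = -17086/3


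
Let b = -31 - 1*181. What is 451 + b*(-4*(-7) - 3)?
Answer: -4849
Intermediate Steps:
b = -212 (b = -31 - 181 = -212)
451 + b*(-4*(-7) - 3) = 451 - 212*(-4*(-7) - 3) = 451 - 212*(28 - 3) = 451 - 212*25 = 451 - 5300 = -4849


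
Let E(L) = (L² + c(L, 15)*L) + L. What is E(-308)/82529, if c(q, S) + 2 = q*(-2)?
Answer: -94556/82529 ≈ -1.1457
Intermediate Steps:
c(q, S) = -2 - 2*q (c(q, S) = -2 + q*(-2) = -2 - 2*q)
E(L) = L + L² + L*(-2 - 2*L) (E(L) = (L² + (-2 - 2*L)*L) + L = (L² + L*(-2 - 2*L)) + L = L + L² + L*(-2 - 2*L))
E(-308)/82529 = -308*(-1 - 1*(-308))/82529 = -308*(-1 + 308)*(1/82529) = -308*307*(1/82529) = -94556*1/82529 = -94556/82529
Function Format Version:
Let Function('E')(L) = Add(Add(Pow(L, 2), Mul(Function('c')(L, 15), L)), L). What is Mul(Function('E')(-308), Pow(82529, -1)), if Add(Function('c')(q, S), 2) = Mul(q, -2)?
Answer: Rational(-94556, 82529) ≈ -1.1457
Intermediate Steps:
Function('c')(q, S) = Add(-2, Mul(-2, q)) (Function('c')(q, S) = Add(-2, Mul(q, -2)) = Add(-2, Mul(-2, q)))
Function('E')(L) = Add(L, Pow(L, 2), Mul(L, Add(-2, Mul(-2, L)))) (Function('E')(L) = Add(Add(Pow(L, 2), Mul(Add(-2, Mul(-2, L)), L)), L) = Add(Add(Pow(L, 2), Mul(L, Add(-2, Mul(-2, L)))), L) = Add(L, Pow(L, 2), Mul(L, Add(-2, Mul(-2, L)))))
Mul(Function('E')(-308), Pow(82529, -1)) = Mul(Mul(-308, Add(-1, Mul(-1, -308))), Pow(82529, -1)) = Mul(Mul(-308, Add(-1, 308)), Rational(1, 82529)) = Mul(Mul(-308, 307), Rational(1, 82529)) = Mul(-94556, Rational(1, 82529)) = Rational(-94556, 82529)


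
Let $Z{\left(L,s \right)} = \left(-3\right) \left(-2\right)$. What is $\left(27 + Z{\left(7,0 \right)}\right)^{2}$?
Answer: $1089$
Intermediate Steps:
$Z{\left(L,s \right)} = 6$
$\left(27 + Z{\left(7,0 \right)}\right)^{2} = \left(27 + 6\right)^{2} = 33^{2} = 1089$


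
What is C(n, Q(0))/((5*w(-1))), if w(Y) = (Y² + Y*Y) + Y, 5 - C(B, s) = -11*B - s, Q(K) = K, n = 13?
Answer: 148/5 ≈ 29.600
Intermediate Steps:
C(B, s) = 5 + s + 11*B (C(B, s) = 5 - (-11*B - s) = 5 - (-s - 11*B) = 5 + (s + 11*B) = 5 + s + 11*B)
w(Y) = Y + 2*Y² (w(Y) = (Y² + Y²) + Y = 2*Y² + Y = Y + 2*Y²)
C(n, Q(0))/((5*w(-1))) = (5 + 0 + 11*13)/((5*(-(1 + 2*(-1))))) = (5 + 0 + 143)/((5*(-(1 - 2)))) = 148/((5*(-1*(-1)))) = 148/((5*1)) = 148/5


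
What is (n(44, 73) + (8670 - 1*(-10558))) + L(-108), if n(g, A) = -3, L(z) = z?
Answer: 19117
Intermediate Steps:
(n(44, 73) + (8670 - 1*(-10558))) + L(-108) = (-3 + (8670 - 1*(-10558))) - 108 = (-3 + (8670 + 10558)) - 108 = (-3 + 19228) - 108 = 19225 - 108 = 19117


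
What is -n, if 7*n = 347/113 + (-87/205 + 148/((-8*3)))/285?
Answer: -120724759/277285050 ≈ -0.43538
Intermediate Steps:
n = 120724759/277285050 (n = (347/113 + (-87/205 + 148/((-8*3)))/285)/7 = (347*(1/113) + (-87*1/205 + 148/(-24))*(1/285))/7 = (347/113 + (-87/205 + 148*(-1/24))*(1/285))/7 = (347/113 + (-87/205 - 37/6)*(1/285))/7 = (347/113 - 8107/1230*1/285)/7 = (347/113 - 8107/350550)/7 = (⅐)*(120724759/39612150) = 120724759/277285050 ≈ 0.43538)
-n = -1*120724759/277285050 = -120724759/277285050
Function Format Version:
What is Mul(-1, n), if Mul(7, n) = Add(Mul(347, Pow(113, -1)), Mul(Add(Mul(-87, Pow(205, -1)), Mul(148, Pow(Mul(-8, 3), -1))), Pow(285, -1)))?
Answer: Rational(-120724759, 277285050) ≈ -0.43538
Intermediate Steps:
n = Rational(120724759, 277285050) (n = Mul(Rational(1, 7), Add(Mul(347, Pow(113, -1)), Mul(Add(Mul(-87, Pow(205, -1)), Mul(148, Pow(Mul(-8, 3), -1))), Pow(285, -1)))) = Mul(Rational(1, 7), Add(Mul(347, Rational(1, 113)), Mul(Add(Mul(-87, Rational(1, 205)), Mul(148, Pow(-24, -1))), Rational(1, 285)))) = Mul(Rational(1, 7), Add(Rational(347, 113), Mul(Add(Rational(-87, 205), Mul(148, Rational(-1, 24))), Rational(1, 285)))) = Mul(Rational(1, 7), Add(Rational(347, 113), Mul(Add(Rational(-87, 205), Rational(-37, 6)), Rational(1, 285)))) = Mul(Rational(1, 7), Add(Rational(347, 113), Mul(Rational(-8107, 1230), Rational(1, 285)))) = Mul(Rational(1, 7), Add(Rational(347, 113), Rational(-8107, 350550))) = Mul(Rational(1, 7), Rational(120724759, 39612150)) = Rational(120724759, 277285050) ≈ 0.43538)
Mul(-1, n) = Mul(-1, Rational(120724759, 277285050)) = Rational(-120724759, 277285050)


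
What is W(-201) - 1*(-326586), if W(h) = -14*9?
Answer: 326460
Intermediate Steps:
W(h) = -126
W(-201) - 1*(-326586) = -126 - 1*(-326586) = -126 + 326586 = 326460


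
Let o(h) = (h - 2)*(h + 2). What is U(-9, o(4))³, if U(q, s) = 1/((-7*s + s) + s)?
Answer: -1/216000 ≈ -4.6296e-6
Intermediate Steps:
o(h) = (-2 + h)*(2 + h)
U(q, s) = -1/(5*s) (U(q, s) = 1/(-6*s + s) = 1/(-5*s) = -1/(5*s))
U(-9, o(4))³ = (-1/(5*(-4 + 4²)))³ = (-1/(5*(-4 + 16)))³ = (-⅕/12)³ = (-⅕*1/12)³ = (-1/60)³ = -1/216000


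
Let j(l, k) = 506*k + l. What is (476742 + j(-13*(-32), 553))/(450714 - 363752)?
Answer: 378488/43481 ≈ 8.7047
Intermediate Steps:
j(l, k) = l + 506*k
(476742 + j(-13*(-32), 553))/(450714 - 363752) = (476742 + (-13*(-32) + 506*553))/(450714 - 363752) = (476742 + (416 + 279818))/86962 = (476742 + 280234)*(1/86962) = 756976*(1/86962) = 378488/43481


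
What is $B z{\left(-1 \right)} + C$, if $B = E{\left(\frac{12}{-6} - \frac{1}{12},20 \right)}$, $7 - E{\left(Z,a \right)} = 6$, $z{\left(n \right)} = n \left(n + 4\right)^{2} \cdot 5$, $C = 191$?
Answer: $146$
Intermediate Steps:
$z{\left(n \right)} = 5 n \left(4 + n\right)^{2}$ ($z{\left(n \right)} = n \left(4 + n\right)^{2} \cdot 5 = 5 n \left(4 + n\right)^{2}$)
$E{\left(Z,a \right)} = 1$ ($E{\left(Z,a \right)} = 7 - 6 = 1$)
$B = 1$
$B z{\left(-1 \right)} + C = 1 \cdot 5 \left(-1\right) \left(4 - 1\right)^{2} + 191 = 1 \cdot 5 \left(-1\right) 3^{2} + 191 = 1 \cdot 5 \left(-1\right) 9 + 191 = 1 \left(-45\right) + 191 = -45 + 191 = 146$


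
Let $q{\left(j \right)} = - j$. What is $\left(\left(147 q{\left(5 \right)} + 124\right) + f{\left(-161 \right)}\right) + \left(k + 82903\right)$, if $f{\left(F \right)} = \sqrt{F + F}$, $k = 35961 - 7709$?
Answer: $110544 + i \sqrt{322} \approx 1.1054 \cdot 10^{5} + 17.944 i$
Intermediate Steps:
$k = 28252$
$f{\left(F \right)} = \sqrt{2} \sqrt{F}$ ($f{\left(F \right)} = \sqrt{2 F} = \sqrt{2} \sqrt{F}$)
$\left(\left(147 q{\left(5 \right)} + 124\right) + f{\left(-161 \right)}\right) + \left(k + 82903\right) = \left(\left(147 \left(\left(-1\right) 5\right) + 124\right) + \sqrt{2} \sqrt{-161}\right) + \left(28252 + 82903\right) = \left(\left(147 \left(-5\right) + 124\right) + \sqrt{2} i \sqrt{161}\right) + 111155 = \left(\left(-735 + 124\right) + i \sqrt{322}\right) + 111155 = \left(-611 + i \sqrt{322}\right) + 111155 = 110544 + i \sqrt{322}$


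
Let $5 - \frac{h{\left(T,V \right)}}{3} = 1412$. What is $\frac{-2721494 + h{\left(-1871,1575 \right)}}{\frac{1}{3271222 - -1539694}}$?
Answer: $-13113185904940$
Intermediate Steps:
$h{\left(T,V \right)} = -4221$ ($h{\left(T,V \right)} = 15 - 4236 = -4221$)
$\frac{-2721494 + h{\left(-1871,1575 \right)}}{\frac{1}{3271222 - -1539694}} = \frac{-2721494 - 4221}{\frac{1}{3271222 - -1539694}} = - \frac{2725715}{\frac{1}{3271222 + 1539694}} = - \frac{2725715}{\frac{1}{4810916}} = - 2725715 \frac{1}{\frac{1}{4810916}} = \left(-2725715\right) 4810916 = -13113185904940$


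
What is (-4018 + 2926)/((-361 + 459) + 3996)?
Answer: -546/2047 ≈ -0.26673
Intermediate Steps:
(-4018 + 2926)/((-361 + 459) + 3996) = -1092/(98 + 3996) = -1092/4094 = -1092*1/4094 = -546/2047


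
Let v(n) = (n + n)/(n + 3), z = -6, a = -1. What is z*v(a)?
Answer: 6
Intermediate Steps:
v(n) = 2*n/(3 + n) (v(n) = (2*n)/(3 + n) = 2*n/(3 + n))
z*v(a) = -12*(-1)/(3 - 1) = -12*(-1)/2 = -6*(-1) = 6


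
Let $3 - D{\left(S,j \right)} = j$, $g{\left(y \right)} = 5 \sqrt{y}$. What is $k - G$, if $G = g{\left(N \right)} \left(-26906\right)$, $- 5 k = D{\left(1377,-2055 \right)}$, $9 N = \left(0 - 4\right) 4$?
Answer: $- \frac{2058}{5} + \frac{538120 i}{3} \approx -411.6 + 1.7937 \cdot 10^{5} i$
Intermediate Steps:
$N = - \frac{16}{9}$ ($N = \frac{\left(0 - 4\right) 4}{9} = \frac{\left(-4\right) 4}{9} = \frac{1}{9} \left(-16\right) = - \frac{16}{9} \approx -1.7778$)
$D{\left(S,j \right)} = 3 - j$
$k = - \frac{2058}{5}$ ($k = - \frac{3 - -2055}{5} = - \frac{3 + 2055}{5} = \left(- \frac{1}{5}\right) 2058 = - \frac{2058}{5} \approx -411.6$)
$G = - \frac{538120 i}{3}$ ($G = 5 \sqrt{- \frac{16}{9}} \left(-26906\right) = 5 \frac{4 i}{3} \left(-26906\right) = \frac{20 i}{3} \left(-26906\right) = - \frac{538120 i}{3} \approx - 1.7937 \cdot 10^{5} i$)
$k - G = - \frac{2058}{5} - - \frac{538120 i}{3} = - \frac{2058}{5} + \frac{538120 i}{3}$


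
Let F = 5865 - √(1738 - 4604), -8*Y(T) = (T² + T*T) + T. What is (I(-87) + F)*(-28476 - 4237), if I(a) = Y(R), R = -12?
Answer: -381466293/2 + 32713*I*√2866 ≈ -1.9073e+8 + 1.7513e+6*I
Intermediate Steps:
Y(T) = -T²/4 - T/8 (Y(T) = -((T² + T*T) + T)/8 = -((T² + T²) + T)/8 = -(2*T² + T)/8 = -(T + 2*T²)/8 = -T²/4 - T/8)
I(a) = -69/2 (I(a) = -⅛*(-12)*(1 + 2*(-12)) = -⅛*(-12)*(1 - 24) = -⅛*(-12)*(-23) = -69/2)
F = 5865 - I*√2866 (F = 5865 - √(-2866) = 5865 - I*√2866 ≈ 5865.0 - 53.535*I)
(I(-87) + F)*(-28476 - 4237) = (-69/2 + (5865 - I*√2866))*(-28476 - 4237) = (11661/2 - I*√2866)*(-32713) = -381466293/2 + 32713*I*√2866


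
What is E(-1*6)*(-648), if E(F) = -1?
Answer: 648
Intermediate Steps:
E(-1*6)*(-648) = -1*(-648) = 648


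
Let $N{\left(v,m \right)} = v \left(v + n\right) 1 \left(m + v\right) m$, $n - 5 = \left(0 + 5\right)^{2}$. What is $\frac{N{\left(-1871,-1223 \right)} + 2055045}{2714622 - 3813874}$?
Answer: $- \frac{13033900787627}{1099252} \approx -1.1857 \cdot 10^{7}$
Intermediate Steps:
$n = 30$ ($n = 5 + \left(0 + 5\right)^{2} = 5 + 5^{2} = 5 + 25 = 30$)
$N{\left(v,m \right)} = m v \left(30 + v\right) \left(m + v\right)$ ($N{\left(v,m \right)} = v \left(v + 30\right) 1 \left(m + v\right) m = v \left(30 + v\right) \left(m + v\right) m = v \left(30 + v\right) m \left(m + v\right) = m v \left(30 + v\right) \left(m + v\right)$)
$\frac{N{\left(-1871,-1223 \right)} + 2055045}{2714622 - 3813874} = \frac{\left(-1223\right) \left(-1871\right) \left(\left(-1871\right)^{2} + 30 \left(-1223\right) + 30 \left(-1871\right) - -2288233\right) + 2055045}{2714622 - 3813874} = \frac{\left(-1223\right) \left(-1871\right) \left(3500641 - 36690 - 56130 + 2288233\right) + 2055045}{-1099252} = \left(\left(-1223\right) \left(-1871\right) 5696054 + 2055045\right) \left(- \frac{1}{1099252}\right) = \left(13033898732582 + 2055045\right) \left(- \frac{1}{1099252}\right) = 13033900787627 \left(- \frac{1}{1099252}\right) = - \frac{13033900787627}{1099252}$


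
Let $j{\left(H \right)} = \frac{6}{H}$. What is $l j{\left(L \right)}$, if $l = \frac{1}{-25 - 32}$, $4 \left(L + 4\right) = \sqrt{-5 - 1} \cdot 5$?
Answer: $\frac{64}{3857} + \frac{20 i \sqrt{6}}{3857} \approx 0.016593 + 0.012702 i$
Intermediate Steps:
$L = -4 + \frac{5 i \sqrt{6}}{4}$ ($L = -4 + \frac{\sqrt{-5 - 1} \cdot 5}{4} = -4 + \frac{\sqrt{-6} \cdot 5}{4} = -4 + \frac{i \sqrt{6} \cdot 5}{4} = -4 + \frac{5 i \sqrt{6}}{4} \approx -4.0 + 3.0619 i$)
$l = - \frac{1}{57}$ ($l = \frac{1}{-57} = - \frac{1}{57} \approx -0.017544$)
$l j{\left(L \right)} = - \frac{6 \frac{1}{-4 + \frac{5 i \sqrt{6}}{4}}}{57} = - \frac{2}{19 \left(-4 + \frac{5 i \sqrt{6}}{4}\right)}$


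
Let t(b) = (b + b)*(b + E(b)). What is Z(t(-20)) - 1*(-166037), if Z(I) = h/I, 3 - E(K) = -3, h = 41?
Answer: 92980761/560 ≈ 1.6604e+5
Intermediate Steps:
E(K) = 6 (E(K) = 3 - 1*(-3) = 3 + 3 = 6)
t(b) = 2*b*(6 + b) (t(b) = (b + b)*(b + 6) = (2*b)*(6 + b) = 2*b*(6 + b))
Z(I) = 41/I
Z(t(-20)) - 1*(-166037) = 41/((2*(-20)*(6 - 20))) - 1*(-166037) = 41/((2*(-20)*(-14))) + 166037 = 41/560 + 166037 = 92980761/560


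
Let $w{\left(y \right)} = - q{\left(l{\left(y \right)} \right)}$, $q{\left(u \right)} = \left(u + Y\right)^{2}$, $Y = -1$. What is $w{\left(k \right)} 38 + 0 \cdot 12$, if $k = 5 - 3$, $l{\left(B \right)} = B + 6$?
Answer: $-1862$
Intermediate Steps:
$l{\left(B \right)} = 6 + B$
$q{\left(u \right)} = \left(-1 + u\right)^{2}$ ($q{\left(u \right)} = \left(u - 1\right)^{2} = \left(-1 + u\right)^{2}$)
$k = 2$
$w{\left(y \right)} = - \left(5 + y\right)^{2}$ ($w{\left(y \right)} = - \left(-1 + \left(6 + y\right)\right)^{2} = - \left(5 + y\right)^{2}$)
$w{\left(k \right)} 38 + 0 \cdot 12 = - \left(5 + 2\right)^{2} \cdot 38 + 0 \cdot 12 = - 7^{2} \cdot 38 + 0 = \left(-1\right) 49 \cdot 38 + 0 = \left(-49\right) 38 + 0 = -1862 + 0 = -1862$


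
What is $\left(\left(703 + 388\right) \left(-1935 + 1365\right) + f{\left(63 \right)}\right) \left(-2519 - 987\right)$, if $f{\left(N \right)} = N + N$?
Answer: $2179834464$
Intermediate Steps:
$f{\left(N \right)} = 2 N$
$\left(\left(703 + 388\right) \left(-1935 + 1365\right) + f{\left(63 \right)}\right) \left(-2519 - 987\right) = \left(\left(703 + 388\right) \left(-1935 + 1365\right) + 2 \cdot 63\right) \left(-2519 - 987\right) = \left(1091 \left(-570\right) + 126\right) \left(-3506\right) = \left(-621870 + 126\right) \left(-3506\right) = \left(-621744\right) \left(-3506\right) = 2179834464$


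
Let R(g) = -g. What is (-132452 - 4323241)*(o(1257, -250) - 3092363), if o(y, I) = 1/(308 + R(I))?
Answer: 854274450203581/62 ≈ 1.3779e+13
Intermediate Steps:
o(y, I) = 1/(308 - I)
(-132452 - 4323241)*(o(1257, -250) - 3092363) = (-132452 - 4323241)*(-1/(-308 - 250) - 3092363) = -4455693*(-1/(-558) - 3092363) = -4455693*(-1*(-1/558) - 3092363) = -4455693*(1/558 - 3092363) = -4455693*(-1725538553/558) = 854274450203581/62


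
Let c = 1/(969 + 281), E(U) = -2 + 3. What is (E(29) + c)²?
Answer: 1565001/1562500 ≈ 1.0016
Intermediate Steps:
E(U) = 1
c = 1/1250 ≈ 0.00080000
(E(29) + c)² = (1 + 1/1250)² = (1251/1250)² = 1565001/1562500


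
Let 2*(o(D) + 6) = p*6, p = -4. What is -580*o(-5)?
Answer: 10440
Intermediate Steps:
o(D) = -18 (o(D) = -6 + (-4*6)/2 = -6 + (1/2)*(-24) = -6 - 12 = -18)
-580*o(-5) = -580*(-18) = 10440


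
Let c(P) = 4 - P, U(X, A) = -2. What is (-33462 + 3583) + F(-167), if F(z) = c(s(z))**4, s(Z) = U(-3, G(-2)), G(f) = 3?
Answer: -28583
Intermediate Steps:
s(Z) = -2
F(z) = 1296 (F(z) = (4 - 1*(-2))**4 = (4 + 2)**4 = 6**4 = 1296)
(-33462 + 3583) + F(-167) = (-33462 + 3583) + 1296 = -29879 + 1296 = -28583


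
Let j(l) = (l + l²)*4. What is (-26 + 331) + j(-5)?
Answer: 385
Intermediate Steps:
j(l) = 4*l + 4*l²
(-26 + 331) + j(-5) = (-26 + 331) + 4*(-5)*(1 - 5) = 305 + 4*(-5)*(-4) = 305 + 80 = 385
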